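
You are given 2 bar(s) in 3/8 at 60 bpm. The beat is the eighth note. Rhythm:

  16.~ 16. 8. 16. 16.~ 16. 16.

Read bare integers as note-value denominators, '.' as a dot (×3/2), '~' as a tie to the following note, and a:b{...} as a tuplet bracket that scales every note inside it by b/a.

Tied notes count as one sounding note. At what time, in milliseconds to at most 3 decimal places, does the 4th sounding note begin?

note 4 onset = 15/4b = 3750.0ms

1. 0.0ms @ 0 + 1500.0ms (3/2)
2. 1500.0ms @ 3/2 + 1500.0ms (3/2)
3. 3000.0ms @ 3 + 750.0ms (3/4)
4. 3750.0ms @ 15/4 + 1500.0ms (3/2)
5. 5250.0ms @ 21/4 + 750.0ms (3/4)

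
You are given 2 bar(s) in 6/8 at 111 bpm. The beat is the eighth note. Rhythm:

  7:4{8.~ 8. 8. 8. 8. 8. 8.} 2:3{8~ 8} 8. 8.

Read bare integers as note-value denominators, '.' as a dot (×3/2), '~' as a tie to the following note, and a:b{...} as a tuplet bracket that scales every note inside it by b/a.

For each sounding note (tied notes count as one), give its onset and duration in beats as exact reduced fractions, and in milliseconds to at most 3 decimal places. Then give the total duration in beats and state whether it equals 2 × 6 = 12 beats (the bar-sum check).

1) 0.0ms=0b +926.641ms=12/7b
2) 926.641ms=12/7b +463.32ms=6/7b
3) 1389.961ms=18/7b +463.32ms=6/7b
4) 1853.282ms=24/7b +463.32ms=6/7b
5) 2316.602ms=30/7b +463.32ms=6/7b
6) 2779.923ms=36/7b +463.32ms=6/7b
7) 3243.243ms=6b +1621.622ms=3b
8) 4864.865ms=9b +810.811ms=3/2b
9) 5675.676ms=21/2b +810.811ms=3/2b
Σ=12b of 12 (111bpm 6/8) — PASS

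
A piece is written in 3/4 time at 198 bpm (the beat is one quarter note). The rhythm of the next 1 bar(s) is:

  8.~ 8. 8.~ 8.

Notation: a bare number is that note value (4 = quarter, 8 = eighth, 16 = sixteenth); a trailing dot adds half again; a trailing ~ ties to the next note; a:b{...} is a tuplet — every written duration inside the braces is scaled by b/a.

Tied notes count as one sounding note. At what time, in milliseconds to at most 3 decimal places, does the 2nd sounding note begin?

1. 0.0ms @ 0 + 454.545ms (3/2)
2. 454.545ms @ 3/2 + 454.545ms (3/2)

note 2 onset = 3/2b = 454.545ms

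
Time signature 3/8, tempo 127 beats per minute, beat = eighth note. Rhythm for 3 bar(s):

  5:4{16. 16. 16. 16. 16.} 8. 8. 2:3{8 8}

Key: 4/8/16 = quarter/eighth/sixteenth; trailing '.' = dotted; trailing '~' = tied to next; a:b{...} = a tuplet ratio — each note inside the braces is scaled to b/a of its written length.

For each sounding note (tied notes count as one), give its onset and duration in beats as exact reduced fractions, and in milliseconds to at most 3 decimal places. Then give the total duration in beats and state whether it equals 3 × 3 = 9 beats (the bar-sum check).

1) 0.0ms=0b +283.465ms=3/5b
2) 283.465ms=3/5b +283.465ms=3/5b
3) 566.929ms=6/5b +283.465ms=3/5b
4) 850.394ms=9/5b +283.465ms=3/5b
5) 1133.858ms=12/5b +283.465ms=3/5b
6) 1417.323ms=3b +708.661ms=3/2b
7) 2125.984ms=9/2b +708.661ms=3/2b
8) 2834.646ms=6b +708.661ms=3/2b
9) 3543.307ms=15/2b +708.661ms=3/2b
Σ=9b of 9 (127bpm 3/8) — PASS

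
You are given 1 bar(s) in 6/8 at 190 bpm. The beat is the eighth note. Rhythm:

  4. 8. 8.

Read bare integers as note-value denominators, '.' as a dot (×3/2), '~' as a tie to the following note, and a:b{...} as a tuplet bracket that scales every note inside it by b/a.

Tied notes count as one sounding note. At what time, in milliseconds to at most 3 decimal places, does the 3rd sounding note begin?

1. 0.0ms @ 0 + 947.368ms (3)
2. 947.368ms @ 3 + 473.684ms (3/2)
3. 1421.053ms @ 9/2 + 473.684ms (3/2)

note 3 onset = 9/2b = 1421.053ms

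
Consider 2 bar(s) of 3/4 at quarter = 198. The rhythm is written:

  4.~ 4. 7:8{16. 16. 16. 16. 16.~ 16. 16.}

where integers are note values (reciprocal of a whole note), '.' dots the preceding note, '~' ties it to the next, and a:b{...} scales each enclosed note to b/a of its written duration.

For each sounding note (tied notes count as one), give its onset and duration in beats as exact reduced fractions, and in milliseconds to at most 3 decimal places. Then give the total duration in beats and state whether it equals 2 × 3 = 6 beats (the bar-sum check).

1) 0.0ms=0b +909.091ms=3b
2) 909.091ms=3b +129.87ms=3/7b
3) 1038.961ms=24/7b +129.87ms=3/7b
4) 1168.831ms=27/7b +129.87ms=3/7b
5) 1298.701ms=30/7b +129.87ms=3/7b
6) 1428.571ms=33/7b +259.74ms=6/7b
7) 1688.312ms=39/7b +129.87ms=3/7b
Σ=6b of 6 (198bpm 3/4) — PASS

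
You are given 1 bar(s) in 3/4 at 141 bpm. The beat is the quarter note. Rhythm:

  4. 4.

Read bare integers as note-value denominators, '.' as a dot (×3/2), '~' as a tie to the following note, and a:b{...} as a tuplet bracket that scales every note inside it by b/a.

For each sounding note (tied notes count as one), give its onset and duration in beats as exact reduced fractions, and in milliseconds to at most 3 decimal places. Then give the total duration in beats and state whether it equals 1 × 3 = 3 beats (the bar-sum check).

1) 0.0ms=0b +638.298ms=3/2b
2) 638.298ms=3/2b +638.298ms=3/2b
Σ=3b of 3 (141bpm 3/4) — PASS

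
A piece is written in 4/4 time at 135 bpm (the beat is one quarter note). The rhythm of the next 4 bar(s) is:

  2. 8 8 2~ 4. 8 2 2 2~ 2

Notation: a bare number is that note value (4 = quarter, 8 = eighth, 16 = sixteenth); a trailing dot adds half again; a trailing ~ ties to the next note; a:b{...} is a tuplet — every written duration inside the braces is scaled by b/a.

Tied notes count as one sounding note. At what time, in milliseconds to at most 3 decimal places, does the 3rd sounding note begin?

1. 0.0ms @ 0 + 1333.333ms (3)
2. 1333.333ms @ 3 + 222.222ms (1/2)
3. 1555.556ms @ 7/2 + 222.222ms (1/2)
4. 1777.778ms @ 4 + 1555.556ms (7/2)
5. 3333.333ms @ 15/2 + 222.222ms (1/2)
6. 3555.556ms @ 8 + 888.889ms (2)
7. 4444.444ms @ 10 + 888.889ms (2)
8. 5333.333ms @ 12 + 1777.778ms (4)

note 3 onset = 7/2b = 1555.556ms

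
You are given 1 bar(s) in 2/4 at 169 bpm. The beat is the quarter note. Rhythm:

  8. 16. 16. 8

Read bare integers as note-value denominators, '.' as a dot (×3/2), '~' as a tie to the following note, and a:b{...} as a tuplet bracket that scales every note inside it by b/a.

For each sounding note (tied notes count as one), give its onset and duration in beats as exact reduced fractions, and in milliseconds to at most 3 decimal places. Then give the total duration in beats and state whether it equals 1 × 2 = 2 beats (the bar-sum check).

1) 0.0ms=0b +266.272ms=3/4b
2) 266.272ms=3/4b +133.136ms=3/8b
3) 399.408ms=9/8b +133.136ms=3/8b
4) 532.544ms=3/2b +177.515ms=1/2b
Σ=2b of 2 (169bpm 2/4) — PASS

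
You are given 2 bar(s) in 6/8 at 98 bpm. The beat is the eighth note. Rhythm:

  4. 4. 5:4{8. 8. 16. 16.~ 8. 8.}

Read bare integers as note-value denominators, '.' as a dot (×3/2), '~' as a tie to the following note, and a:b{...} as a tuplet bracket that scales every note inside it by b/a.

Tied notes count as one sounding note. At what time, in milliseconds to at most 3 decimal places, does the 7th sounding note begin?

1. 0.0ms @ 0 + 1836.735ms (3)
2. 1836.735ms @ 3 + 1836.735ms (3)
3. 3673.469ms @ 6 + 734.694ms (6/5)
4. 4408.163ms @ 36/5 + 734.694ms (6/5)
5. 5142.857ms @ 42/5 + 367.347ms (3/5)
6. 5510.204ms @ 9 + 1102.041ms (9/5)
7. 6612.245ms @ 54/5 + 734.694ms (6/5)

note 7 onset = 54/5b = 6612.245ms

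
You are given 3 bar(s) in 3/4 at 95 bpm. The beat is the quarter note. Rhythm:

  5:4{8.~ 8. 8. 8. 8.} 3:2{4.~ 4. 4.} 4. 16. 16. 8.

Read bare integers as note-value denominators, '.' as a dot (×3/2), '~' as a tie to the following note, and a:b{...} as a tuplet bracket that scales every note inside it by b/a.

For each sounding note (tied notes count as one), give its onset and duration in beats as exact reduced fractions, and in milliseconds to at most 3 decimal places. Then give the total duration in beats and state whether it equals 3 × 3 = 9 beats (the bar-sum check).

1) 0.0ms=0b +757.895ms=6/5b
2) 757.895ms=6/5b +378.947ms=3/5b
3) 1136.842ms=9/5b +378.947ms=3/5b
4) 1515.789ms=12/5b +378.947ms=3/5b
5) 1894.737ms=3b +1263.158ms=2b
6) 3157.895ms=5b +631.579ms=1b
7) 3789.474ms=6b +947.368ms=3/2b
8) 4736.842ms=15/2b +236.842ms=3/8b
9) 4973.684ms=63/8b +236.842ms=3/8b
10) 5210.526ms=33/4b +473.684ms=3/4b
Σ=9b of 9 (95bpm 3/4) — PASS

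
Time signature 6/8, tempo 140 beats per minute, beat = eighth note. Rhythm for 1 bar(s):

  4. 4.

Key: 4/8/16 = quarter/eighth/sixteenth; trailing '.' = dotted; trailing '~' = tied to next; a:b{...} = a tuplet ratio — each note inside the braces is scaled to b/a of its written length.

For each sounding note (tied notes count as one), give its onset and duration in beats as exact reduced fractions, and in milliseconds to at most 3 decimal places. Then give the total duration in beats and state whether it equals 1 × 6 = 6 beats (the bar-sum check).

1) 0.0ms=0b +1285.714ms=3b
2) 1285.714ms=3b +1285.714ms=3b
Σ=6b of 6 (140bpm 6/8) — PASS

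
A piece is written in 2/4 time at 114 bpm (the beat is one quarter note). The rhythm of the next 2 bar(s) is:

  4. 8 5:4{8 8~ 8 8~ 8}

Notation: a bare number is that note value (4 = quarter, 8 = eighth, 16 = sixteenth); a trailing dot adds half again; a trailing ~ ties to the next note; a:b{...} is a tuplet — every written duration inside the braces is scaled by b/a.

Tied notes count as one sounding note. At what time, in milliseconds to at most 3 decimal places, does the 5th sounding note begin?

1. 0.0ms @ 0 + 789.474ms (3/2)
2. 789.474ms @ 3/2 + 263.158ms (1/2)
3. 1052.632ms @ 2 + 210.526ms (2/5)
4. 1263.158ms @ 12/5 + 421.053ms (4/5)
5. 1684.211ms @ 16/5 + 421.053ms (4/5)

note 5 onset = 16/5b = 1684.211ms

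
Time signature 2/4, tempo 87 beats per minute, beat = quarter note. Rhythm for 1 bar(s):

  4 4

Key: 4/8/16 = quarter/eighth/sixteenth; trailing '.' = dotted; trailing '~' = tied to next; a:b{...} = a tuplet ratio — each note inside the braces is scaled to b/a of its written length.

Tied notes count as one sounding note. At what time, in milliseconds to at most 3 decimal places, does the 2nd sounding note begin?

note 2 onset = 1b = 689.655ms

1. 0.0ms @ 0 + 689.655ms (1)
2. 689.655ms @ 1 + 689.655ms (1)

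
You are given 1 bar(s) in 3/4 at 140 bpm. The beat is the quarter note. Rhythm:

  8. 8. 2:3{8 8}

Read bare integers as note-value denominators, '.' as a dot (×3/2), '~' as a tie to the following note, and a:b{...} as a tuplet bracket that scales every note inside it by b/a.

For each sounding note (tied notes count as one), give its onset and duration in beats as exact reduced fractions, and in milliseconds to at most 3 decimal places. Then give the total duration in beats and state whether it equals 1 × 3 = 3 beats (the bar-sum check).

1) 0.0ms=0b +321.429ms=3/4b
2) 321.429ms=3/4b +321.429ms=3/4b
3) 642.857ms=3/2b +321.429ms=3/4b
4) 964.286ms=9/4b +321.429ms=3/4b
Σ=3b of 3 (140bpm 3/4) — PASS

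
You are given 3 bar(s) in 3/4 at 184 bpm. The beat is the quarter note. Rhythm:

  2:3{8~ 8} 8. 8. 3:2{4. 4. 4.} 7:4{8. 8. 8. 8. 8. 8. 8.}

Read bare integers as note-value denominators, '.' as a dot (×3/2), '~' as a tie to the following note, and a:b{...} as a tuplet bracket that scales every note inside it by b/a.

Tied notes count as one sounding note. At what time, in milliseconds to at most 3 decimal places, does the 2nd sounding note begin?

1. 0.0ms @ 0 + 489.13ms (3/2)
2. 489.13ms @ 3/2 + 244.565ms (3/4)
3. 733.696ms @ 9/4 + 244.565ms (3/4)
4. 978.261ms @ 3 + 326.087ms (1)
5. 1304.348ms @ 4 + 326.087ms (1)
6. 1630.435ms @ 5 + 326.087ms (1)
7. 1956.522ms @ 6 + 139.752ms (3/7)
8. 2096.273ms @ 45/7 + 139.752ms (3/7)
9. 2236.025ms @ 48/7 + 139.752ms (3/7)
10. 2375.776ms @ 51/7 + 139.752ms (3/7)
11. 2515.528ms @ 54/7 + 139.752ms (3/7)
12. 2655.28ms @ 57/7 + 139.752ms (3/7)
13. 2795.031ms @ 60/7 + 139.752ms (3/7)

note 2 onset = 3/2b = 489.13ms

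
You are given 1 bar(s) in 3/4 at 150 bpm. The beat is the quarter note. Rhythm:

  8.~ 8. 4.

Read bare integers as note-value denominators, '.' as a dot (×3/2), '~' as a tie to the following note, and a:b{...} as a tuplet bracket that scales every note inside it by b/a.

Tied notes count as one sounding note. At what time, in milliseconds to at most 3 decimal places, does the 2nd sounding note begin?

note 2 onset = 3/2b = 600.0ms

1. 0.0ms @ 0 + 600.0ms (3/2)
2. 600.0ms @ 3/2 + 600.0ms (3/2)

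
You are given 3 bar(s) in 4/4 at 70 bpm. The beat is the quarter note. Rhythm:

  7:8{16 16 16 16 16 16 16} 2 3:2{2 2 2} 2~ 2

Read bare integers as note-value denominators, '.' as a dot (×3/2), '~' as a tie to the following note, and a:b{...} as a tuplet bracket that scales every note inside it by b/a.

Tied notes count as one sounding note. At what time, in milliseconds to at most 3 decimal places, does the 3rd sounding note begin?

1. 0.0ms @ 0 + 244.898ms (2/7)
2. 244.898ms @ 2/7 + 244.898ms (2/7)
3. 489.796ms @ 4/7 + 244.898ms (2/7)
4. 734.694ms @ 6/7 + 244.898ms (2/7)
5. 979.592ms @ 8/7 + 244.898ms (2/7)
6. 1224.49ms @ 10/7 + 244.898ms (2/7)
7. 1469.388ms @ 12/7 + 244.898ms (2/7)
8. 1714.286ms @ 2 + 1714.286ms (2)
9. 3428.571ms @ 4 + 1142.857ms (4/3)
10. 4571.429ms @ 16/3 + 1142.857ms (4/3)
11. 5714.286ms @ 20/3 + 1142.857ms (4/3)
12. 6857.143ms @ 8 + 3428.571ms (4)

note 3 onset = 4/7b = 489.796ms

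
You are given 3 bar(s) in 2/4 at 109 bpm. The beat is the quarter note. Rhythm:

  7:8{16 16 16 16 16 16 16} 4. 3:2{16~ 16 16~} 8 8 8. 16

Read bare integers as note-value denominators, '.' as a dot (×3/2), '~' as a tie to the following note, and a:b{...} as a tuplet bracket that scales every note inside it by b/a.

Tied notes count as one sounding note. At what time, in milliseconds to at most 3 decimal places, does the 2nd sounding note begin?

note 2 onset = 2/7b = 157.274ms

1. 0.0ms @ 0 + 157.274ms (2/7)
2. 157.274ms @ 2/7 + 157.274ms (2/7)
3. 314.548ms @ 4/7 + 157.274ms (2/7)
4. 471.822ms @ 6/7 + 157.274ms (2/7)
5. 629.096ms @ 8/7 + 157.274ms (2/7)
6. 786.37ms @ 10/7 + 157.274ms (2/7)
7. 943.644ms @ 12/7 + 157.274ms (2/7)
8. 1100.917ms @ 2 + 825.688ms (3/2)
9. 1926.606ms @ 7/2 + 183.486ms (1/3)
10. 2110.092ms @ 23/6 + 366.972ms (2/3)
11. 2477.064ms @ 9/2 + 275.229ms (1/2)
12. 2752.294ms @ 5 + 412.844ms (3/4)
13. 3165.138ms @ 23/4 + 137.615ms (1/4)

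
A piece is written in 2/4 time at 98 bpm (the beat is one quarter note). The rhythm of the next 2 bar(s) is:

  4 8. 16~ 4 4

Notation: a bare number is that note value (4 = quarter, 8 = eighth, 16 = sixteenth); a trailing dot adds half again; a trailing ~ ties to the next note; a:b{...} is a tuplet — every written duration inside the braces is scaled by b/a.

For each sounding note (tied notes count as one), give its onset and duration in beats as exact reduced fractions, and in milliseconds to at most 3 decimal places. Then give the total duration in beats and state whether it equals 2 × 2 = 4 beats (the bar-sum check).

1) 0.0ms=0b +612.245ms=1b
2) 612.245ms=1b +459.184ms=3/4b
3) 1071.429ms=7/4b +765.306ms=5/4b
4) 1836.735ms=3b +612.245ms=1b
Σ=4b of 4 (98bpm 2/4) — PASS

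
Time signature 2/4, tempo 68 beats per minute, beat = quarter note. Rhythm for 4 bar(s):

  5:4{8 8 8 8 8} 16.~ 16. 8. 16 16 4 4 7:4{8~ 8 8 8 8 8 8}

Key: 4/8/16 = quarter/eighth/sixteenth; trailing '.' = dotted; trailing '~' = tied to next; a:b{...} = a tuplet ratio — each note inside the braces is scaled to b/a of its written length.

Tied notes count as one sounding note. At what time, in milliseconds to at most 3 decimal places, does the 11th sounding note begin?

note 11 onset = 5b = 4411.765ms

1. 0.0ms @ 0 + 352.941ms (2/5)
2. 352.941ms @ 2/5 + 352.941ms (2/5)
3. 705.882ms @ 4/5 + 352.941ms (2/5)
4. 1058.824ms @ 6/5 + 352.941ms (2/5)
5. 1411.765ms @ 8/5 + 352.941ms (2/5)
6. 1764.706ms @ 2 + 661.765ms (3/4)
7. 2426.471ms @ 11/4 + 661.765ms (3/4)
8. 3088.235ms @ 7/2 + 220.588ms (1/4)
9. 3308.824ms @ 15/4 + 220.588ms (1/4)
10. 3529.412ms @ 4 + 882.353ms (1)
11. 4411.765ms @ 5 + 882.353ms (1)
12. 5294.118ms @ 6 + 504.202ms (4/7)
13. 5798.319ms @ 46/7 + 252.101ms (2/7)
14. 6050.42ms @ 48/7 + 252.101ms (2/7)
15. 6302.521ms @ 50/7 + 252.101ms (2/7)
16. 6554.622ms @ 52/7 + 252.101ms (2/7)
17. 6806.723ms @ 54/7 + 252.101ms (2/7)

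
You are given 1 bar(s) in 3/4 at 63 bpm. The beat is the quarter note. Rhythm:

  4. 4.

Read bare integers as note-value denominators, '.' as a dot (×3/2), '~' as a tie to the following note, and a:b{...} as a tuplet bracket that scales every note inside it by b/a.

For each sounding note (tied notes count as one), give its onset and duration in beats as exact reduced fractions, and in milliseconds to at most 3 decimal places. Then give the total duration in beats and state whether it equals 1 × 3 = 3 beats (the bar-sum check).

1) 0.0ms=0b +1428.571ms=3/2b
2) 1428.571ms=3/2b +1428.571ms=3/2b
Σ=3b of 3 (63bpm 3/4) — PASS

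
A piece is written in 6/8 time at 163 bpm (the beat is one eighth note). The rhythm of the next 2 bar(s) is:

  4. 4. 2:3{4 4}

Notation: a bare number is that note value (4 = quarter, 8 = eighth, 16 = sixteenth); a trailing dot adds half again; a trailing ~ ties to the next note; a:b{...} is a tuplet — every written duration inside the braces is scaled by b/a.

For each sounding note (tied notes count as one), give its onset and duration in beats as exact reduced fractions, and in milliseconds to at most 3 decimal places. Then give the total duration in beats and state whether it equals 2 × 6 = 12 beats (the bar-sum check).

1) 0.0ms=0b +1104.294ms=3b
2) 1104.294ms=3b +1104.294ms=3b
3) 2208.589ms=6b +1104.294ms=3b
4) 3312.883ms=9b +1104.294ms=3b
Σ=12b of 12 (163bpm 6/8) — PASS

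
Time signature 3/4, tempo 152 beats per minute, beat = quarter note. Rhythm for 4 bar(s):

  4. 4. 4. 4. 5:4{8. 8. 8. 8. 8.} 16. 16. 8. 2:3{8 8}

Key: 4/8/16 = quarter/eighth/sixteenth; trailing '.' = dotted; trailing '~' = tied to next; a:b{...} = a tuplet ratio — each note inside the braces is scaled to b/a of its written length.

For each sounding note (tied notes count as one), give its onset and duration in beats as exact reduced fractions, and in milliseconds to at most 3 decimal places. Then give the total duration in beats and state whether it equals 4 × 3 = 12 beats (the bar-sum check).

1) 0.0ms=0b +592.105ms=3/2b
2) 592.105ms=3/2b +592.105ms=3/2b
3) 1184.211ms=3b +592.105ms=3/2b
4) 1776.316ms=9/2b +592.105ms=3/2b
5) 2368.421ms=6b +236.842ms=3/5b
6) 2605.263ms=33/5b +236.842ms=3/5b
7) 2842.105ms=36/5b +236.842ms=3/5b
8) 3078.947ms=39/5b +236.842ms=3/5b
9) 3315.789ms=42/5b +236.842ms=3/5b
10) 3552.632ms=9b +148.026ms=3/8b
11) 3700.658ms=75/8b +148.026ms=3/8b
12) 3848.684ms=39/4b +296.053ms=3/4b
13) 4144.737ms=21/2b +296.053ms=3/4b
14) 4440.789ms=45/4b +296.053ms=3/4b
Σ=12b of 12 (152bpm 3/4) — PASS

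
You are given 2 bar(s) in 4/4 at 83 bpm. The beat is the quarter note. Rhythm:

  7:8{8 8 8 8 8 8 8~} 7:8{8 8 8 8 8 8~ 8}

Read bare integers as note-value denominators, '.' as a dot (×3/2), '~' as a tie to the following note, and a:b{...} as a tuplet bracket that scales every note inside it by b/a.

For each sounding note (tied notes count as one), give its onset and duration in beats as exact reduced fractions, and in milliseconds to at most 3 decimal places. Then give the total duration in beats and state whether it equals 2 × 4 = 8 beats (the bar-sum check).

1) 0.0ms=0b +413.081ms=4/7b
2) 413.081ms=4/7b +413.081ms=4/7b
3) 826.162ms=8/7b +413.081ms=4/7b
4) 1239.243ms=12/7b +413.081ms=4/7b
5) 1652.324ms=16/7b +413.081ms=4/7b
6) 2065.404ms=20/7b +413.081ms=4/7b
7) 2478.485ms=24/7b +826.162ms=8/7b
8) 3304.647ms=32/7b +413.081ms=4/7b
9) 3717.728ms=36/7b +413.081ms=4/7b
10) 4130.809ms=40/7b +413.081ms=4/7b
11) 4543.89ms=44/7b +413.081ms=4/7b
12) 4956.971ms=48/7b +826.162ms=8/7b
Σ=8b of 8 (83bpm 4/4) — PASS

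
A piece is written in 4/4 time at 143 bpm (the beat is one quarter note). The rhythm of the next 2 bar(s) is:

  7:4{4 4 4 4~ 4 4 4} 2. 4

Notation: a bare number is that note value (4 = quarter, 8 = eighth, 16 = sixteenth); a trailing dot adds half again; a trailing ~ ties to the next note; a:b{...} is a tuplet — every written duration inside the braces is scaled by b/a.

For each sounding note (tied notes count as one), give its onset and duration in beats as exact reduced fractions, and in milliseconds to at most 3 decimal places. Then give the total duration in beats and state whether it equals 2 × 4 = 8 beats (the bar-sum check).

1) 0.0ms=0b +239.76ms=4/7b
2) 239.76ms=4/7b +239.76ms=4/7b
3) 479.52ms=8/7b +239.76ms=4/7b
4) 719.281ms=12/7b +479.52ms=8/7b
5) 1198.801ms=20/7b +239.76ms=4/7b
6) 1438.561ms=24/7b +239.76ms=4/7b
7) 1678.322ms=4b +1258.741ms=3b
8) 2937.063ms=7b +419.58ms=1b
Σ=8b of 8 (143bpm 4/4) — PASS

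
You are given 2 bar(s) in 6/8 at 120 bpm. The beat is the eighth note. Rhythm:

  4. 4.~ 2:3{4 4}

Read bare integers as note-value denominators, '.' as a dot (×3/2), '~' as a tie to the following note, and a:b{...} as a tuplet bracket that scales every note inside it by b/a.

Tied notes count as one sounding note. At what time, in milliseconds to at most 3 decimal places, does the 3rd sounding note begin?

note 3 onset = 9b = 4500.0ms

1. 0.0ms @ 0 + 1500.0ms (3)
2. 1500.0ms @ 3 + 3000.0ms (6)
3. 4500.0ms @ 9 + 1500.0ms (3)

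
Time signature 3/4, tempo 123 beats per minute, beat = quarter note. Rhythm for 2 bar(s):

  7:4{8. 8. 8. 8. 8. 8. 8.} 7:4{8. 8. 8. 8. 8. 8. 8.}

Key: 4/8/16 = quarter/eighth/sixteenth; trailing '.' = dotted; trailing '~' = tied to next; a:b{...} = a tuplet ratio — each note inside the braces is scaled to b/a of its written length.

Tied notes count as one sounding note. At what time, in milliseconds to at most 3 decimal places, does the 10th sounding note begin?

note 10 onset = 27/7b = 1881.533ms

1. 0.0ms @ 0 + 209.059ms (3/7)
2. 209.059ms @ 3/7 + 209.059ms (3/7)
3. 418.118ms @ 6/7 + 209.059ms (3/7)
4. 627.178ms @ 9/7 + 209.059ms (3/7)
5. 836.237ms @ 12/7 + 209.059ms (3/7)
6. 1045.296ms @ 15/7 + 209.059ms (3/7)
7. 1254.355ms @ 18/7 + 209.059ms (3/7)
8. 1463.415ms @ 3 + 209.059ms (3/7)
9. 1672.474ms @ 24/7 + 209.059ms (3/7)
10. 1881.533ms @ 27/7 + 209.059ms (3/7)
11. 2090.592ms @ 30/7 + 209.059ms (3/7)
12. 2299.652ms @ 33/7 + 209.059ms (3/7)
13. 2508.711ms @ 36/7 + 209.059ms (3/7)
14. 2717.77ms @ 39/7 + 209.059ms (3/7)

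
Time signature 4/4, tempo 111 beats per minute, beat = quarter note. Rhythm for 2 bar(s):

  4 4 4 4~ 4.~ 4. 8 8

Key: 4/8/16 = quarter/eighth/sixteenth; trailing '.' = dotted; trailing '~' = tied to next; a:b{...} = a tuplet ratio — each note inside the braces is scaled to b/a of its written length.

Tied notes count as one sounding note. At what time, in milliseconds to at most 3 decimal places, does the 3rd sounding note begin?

note 3 onset = 2b = 1081.081ms

1. 0.0ms @ 0 + 540.541ms (1)
2. 540.541ms @ 1 + 540.541ms (1)
3. 1081.081ms @ 2 + 540.541ms (1)
4. 1621.622ms @ 3 + 2162.162ms (4)
5. 3783.784ms @ 7 + 270.27ms (1/2)
6. 4054.054ms @ 15/2 + 270.27ms (1/2)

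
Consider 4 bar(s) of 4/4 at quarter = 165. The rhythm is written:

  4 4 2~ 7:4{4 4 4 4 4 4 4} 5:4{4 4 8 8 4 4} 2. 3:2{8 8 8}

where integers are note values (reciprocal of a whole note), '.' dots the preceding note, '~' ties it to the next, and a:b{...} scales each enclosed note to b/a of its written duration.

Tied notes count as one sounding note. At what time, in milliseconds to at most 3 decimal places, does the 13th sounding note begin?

1. 0.0ms @ 0 + 363.636ms (1)
2. 363.636ms @ 1 + 363.636ms (1)
3. 727.273ms @ 2 + 935.065ms (18/7)
4. 1662.338ms @ 32/7 + 207.792ms (4/7)
5. 1870.13ms @ 36/7 + 207.792ms (4/7)
6. 2077.922ms @ 40/7 + 207.792ms (4/7)
7. 2285.714ms @ 44/7 + 207.792ms (4/7)
8. 2493.506ms @ 48/7 + 207.792ms (4/7)
9. 2701.299ms @ 52/7 + 207.792ms (4/7)
10. 2909.091ms @ 8 + 290.909ms (4/5)
11. 3200.0ms @ 44/5 + 290.909ms (4/5)
12. 3490.909ms @ 48/5 + 145.455ms (2/5)
13. 3636.364ms @ 10 + 145.455ms (2/5)
14. 3781.818ms @ 52/5 + 290.909ms (4/5)
15. 4072.727ms @ 56/5 + 290.909ms (4/5)
16. 4363.636ms @ 12 + 1090.909ms (3)
17. 5454.545ms @ 15 + 121.212ms (1/3)
18. 5575.758ms @ 46/3 + 121.212ms (1/3)
19. 5696.97ms @ 47/3 + 121.212ms (1/3)

note 13 onset = 10b = 3636.364ms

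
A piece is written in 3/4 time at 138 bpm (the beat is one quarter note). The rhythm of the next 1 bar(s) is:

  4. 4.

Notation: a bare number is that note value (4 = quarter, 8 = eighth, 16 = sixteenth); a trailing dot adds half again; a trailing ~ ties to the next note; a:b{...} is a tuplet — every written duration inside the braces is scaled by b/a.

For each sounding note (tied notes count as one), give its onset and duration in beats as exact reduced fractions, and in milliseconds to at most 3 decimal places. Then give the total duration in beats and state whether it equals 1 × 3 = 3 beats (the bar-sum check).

1) 0.0ms=0b +652.174ms=3/2b
2) 652.174ms=3/2b +652.174ms=3/2b
Σ=3b of 3 (138bpm 3/4) — PASS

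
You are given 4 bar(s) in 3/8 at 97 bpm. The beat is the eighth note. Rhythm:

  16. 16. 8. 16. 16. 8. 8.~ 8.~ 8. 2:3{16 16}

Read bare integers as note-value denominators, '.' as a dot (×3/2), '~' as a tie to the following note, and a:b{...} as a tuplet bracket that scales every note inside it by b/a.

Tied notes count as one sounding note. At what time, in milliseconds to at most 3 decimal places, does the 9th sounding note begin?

1. 0.0ms @ 0 + 463.918ms (3/4)
2. 463.918ms @ 3/4 + 463.918ms (3/4)
3. 927.835ms @ 3/2 + 927.835ms (3/2)
4. 1855.67ms @ 3 + 463.918ms (3/4)
5. 2319.588ms @ 15/4 + 463.918ms (3/4)
6. 2783.505ms @ 9/2 + 927.835ms (3/2)
7. 3711.34ms @ 6 + 2783.505ms (9/2)
8. 6494.845ms @ 21/2 + 463.918ms (3/4)
9. 6958.763ms @ 45/4 + 463.918ms (3/4)

note 9 onset = 45/4b = 6958.763ms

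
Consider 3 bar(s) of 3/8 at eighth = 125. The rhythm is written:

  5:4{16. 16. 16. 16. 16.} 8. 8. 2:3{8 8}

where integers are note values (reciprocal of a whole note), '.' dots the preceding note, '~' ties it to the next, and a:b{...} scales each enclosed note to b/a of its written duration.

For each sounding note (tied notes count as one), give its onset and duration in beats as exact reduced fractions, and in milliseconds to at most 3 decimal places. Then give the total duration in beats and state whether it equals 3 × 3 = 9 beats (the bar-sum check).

1) 0.0ms=0b +288.0ms=3/5b
2) 288.0ms=3/5b +288.0ms=3/5b
3) 576.0ms=6/5b +288.0ms=3/5b
4) 864.0ms=9/5b +288.0ms=3/5b
5) 1152.0ms=12/5b +288.0ms=3/5b
6) 1440.0ms=3b +720.0ms=3/2b
7) 2160.0ms=9/2b +720.0ms=3/2b
8) 2880.0ms=6b +720.0ms=3/2b
9) 3600.0ms=15/2b +720.0ms=3/2b
Σ=9b of 9 (125bpm 3/8) — PASS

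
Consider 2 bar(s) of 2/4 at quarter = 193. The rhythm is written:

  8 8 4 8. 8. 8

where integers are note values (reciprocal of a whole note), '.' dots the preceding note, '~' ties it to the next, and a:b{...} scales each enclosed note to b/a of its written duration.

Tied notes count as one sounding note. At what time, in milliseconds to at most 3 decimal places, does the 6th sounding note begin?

1. 0.0ms @ 0 + 155.44ms (1/2)
2. 155.44ms @ 1/2 + 155.44ms (1/2)
3. 310.881ms @ 1 + 310.881ms (1)
4. 621.762ms @ 2 + 233.161ms (3/4)
5. 854.922ms @ 11/4 + 233.161ms (3/4)
6. 1088.083ms @ 7/2 + 155.44ms (1/2)

note 6 onset = 7/2b = 1088.083ms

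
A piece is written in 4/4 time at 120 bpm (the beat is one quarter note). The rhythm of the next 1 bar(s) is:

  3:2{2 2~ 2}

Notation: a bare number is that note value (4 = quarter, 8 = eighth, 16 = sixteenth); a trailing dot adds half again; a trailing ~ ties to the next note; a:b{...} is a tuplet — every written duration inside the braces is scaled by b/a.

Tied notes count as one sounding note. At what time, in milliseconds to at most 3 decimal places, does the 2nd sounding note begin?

1. 0.0ms @ 0 + 666.667ms (4/3)
2. 666.667ms @ 4/3 + 1333.333ms (8/3)

note 2 onset = 4/3b = 666.667ms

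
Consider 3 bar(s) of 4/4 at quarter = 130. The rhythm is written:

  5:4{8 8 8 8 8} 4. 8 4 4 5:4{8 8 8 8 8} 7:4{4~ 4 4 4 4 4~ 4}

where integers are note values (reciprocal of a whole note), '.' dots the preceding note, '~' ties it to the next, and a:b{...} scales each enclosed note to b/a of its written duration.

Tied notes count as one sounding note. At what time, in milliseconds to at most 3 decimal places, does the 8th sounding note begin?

1. 0.0ms @ 0 + 184.615ms (2/5)
2. 184.615ms @ 2/5 + 184.615ms (2/5)
3. 369.231ms @ 4/5 + 184.615ms (2/5)
4. 553.846ms @ 6/5 + 184.615ms (2/5)
5. 738.462ms @ 8/5 + 184.615ms (2/5)
6. 923.077ms @ 2 + 692.308ms (3/2)
7. 1615.385ms @ 7/2 + 230.769ms (1/2)
8. 1846.154ms @ 4 + 461.538ms (1)
9. 2307.692ms @ 5 + 461.538ms (1)
10. 2769.231ms @ 6 + 184.615ms (2/5)
11. 2953.846ms @ 32/5 + 184.615ms (2/5)
12. 3138.462ms @ 34/5 + 184.615ms (2/5)
13. 3323.077ms @ 36/5 + 184.615ms (2/5)
14. 3507.692ms @ 38/5 + 184.615ms (2/5)
15. 3692.308ms @ 8 + 527.473ms (8/7)
16. 4219.78ms @ 64/7 + 263.736ms (4/7)
17. 4483.516ms @ 68/7 + 263.736ms (4/7)
18. 4747.253ms @ 72/7 + 263.736ms (4/7)
19. 5010.989ms @ 76/7 + 527.473ms (8/7)

note 8 onset = 4b = 1846.154ms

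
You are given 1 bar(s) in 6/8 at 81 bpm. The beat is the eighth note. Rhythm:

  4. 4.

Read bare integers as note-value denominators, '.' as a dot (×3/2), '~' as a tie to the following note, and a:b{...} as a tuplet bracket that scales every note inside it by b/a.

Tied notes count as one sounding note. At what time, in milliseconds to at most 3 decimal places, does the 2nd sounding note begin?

1. 0.0ms @ 0 + 2222.222ms (3)
2. 2222.222ms @ 3 + 2222.222ms (3)

note 2 onset = 3b = 2222.222ms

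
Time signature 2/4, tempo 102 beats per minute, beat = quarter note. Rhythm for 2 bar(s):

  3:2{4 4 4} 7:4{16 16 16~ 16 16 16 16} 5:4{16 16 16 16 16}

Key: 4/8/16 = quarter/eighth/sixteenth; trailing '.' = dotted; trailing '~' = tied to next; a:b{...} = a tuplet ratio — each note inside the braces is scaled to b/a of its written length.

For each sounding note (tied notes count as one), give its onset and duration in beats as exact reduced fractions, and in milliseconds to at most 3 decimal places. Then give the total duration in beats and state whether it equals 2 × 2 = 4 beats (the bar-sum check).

1) 0.0ms=0b +392.157ms=2/3b
2) 392.157ms=2/3b +392.157ms=2/3b
3) 784.314ms=4/3b +392.157ms=2/3b
4) 1176.471ms=2b +84.034ms=1/7b
5) 1260.504ms=15/7b +84.034ms=1/7b
6) 1344.538ms=16/7b +168.067ms=2/7b
7) 1512.605ms=18/7b +84.034ms=1/7b
8) 1596.639ms=19/7b +84.034ms=1/7b
9) 1680.672ms=20/7b +84.034ms=1/7b
10) 1764.706ms=3b +117.647ms=1/5b
11) 1882.353ms=16/5b +117.647ms=1/5b
12) 2000.0ms=17/5b +117.647ms=1/5b
13) 2117.647ms=18/5b +117.647ms=1/5b
14) 2235.294ms=19/5b +117.647ms=1/5b
Σ=4b of 4 (102bpm 2/4) — PASS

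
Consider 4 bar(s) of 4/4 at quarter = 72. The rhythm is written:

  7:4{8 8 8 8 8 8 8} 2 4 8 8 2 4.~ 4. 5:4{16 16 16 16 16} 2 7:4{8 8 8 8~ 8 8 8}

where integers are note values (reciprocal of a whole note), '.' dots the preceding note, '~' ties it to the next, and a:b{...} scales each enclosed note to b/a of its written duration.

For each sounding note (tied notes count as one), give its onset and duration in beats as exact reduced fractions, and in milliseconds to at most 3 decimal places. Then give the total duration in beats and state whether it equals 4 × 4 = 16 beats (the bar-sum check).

1) 0.0ms=0b +238.095ms=2/7b
2) 238.095ms=2/7b +238.095ms=2/7b
3) 476.19ms=4/7b +238.095ms=2/7b
4) 714.286ms=6/7b +238.095ms=2/7b
5) 952.381ms=8/7b +238.095ms=2/7b
6) 1190.476ms=10/7b +238.095ms=2/7b
7) 1428.571ms=12/7b +238.095ms=2/7b
8) 1666.667ms=2b +1666.667ms=2b
9) 3333.333ms=4b +833.333ms=1b
10) 4166.667ms=5b +416.667ms=1/2b
11) 4583.333ms=11/2b +416.667ms=1/2b
12) 5000.0ms=6b +1666.667ms=2b
13) 6666.667ms=8b +2500.0ms=3b
14) 9166.667ms=11b +166.667ms=1/5b
15) 9333.333ms=56/5b +166.667ms=1/5b
16) 9500.0ms=57/5b +166.667ms=1/5b
17) 9666.667ms=58/5b +166.667ms=1/5b
18) 9833.333ms=59/5b +166.667ms=1/5b
19) 10000.0ms=12b +1666.667ms=2b
20) 11666.667ms=14b +238.095ms=2/7b
21) 11904.762ms=100/7b +238.095ms=2/7b
22) 12142.857ms=102/7b +238.095ms=2/7b
23) 12380.952ms=104/7b +476.19ms=4/7b
24) 12857.143ms=108/7b +238.095ms=2/7b
25) 13095.238ms=110/7b +238.095ms=2/7b
Σ=16b of 16 (72bpm 4/4) — PASS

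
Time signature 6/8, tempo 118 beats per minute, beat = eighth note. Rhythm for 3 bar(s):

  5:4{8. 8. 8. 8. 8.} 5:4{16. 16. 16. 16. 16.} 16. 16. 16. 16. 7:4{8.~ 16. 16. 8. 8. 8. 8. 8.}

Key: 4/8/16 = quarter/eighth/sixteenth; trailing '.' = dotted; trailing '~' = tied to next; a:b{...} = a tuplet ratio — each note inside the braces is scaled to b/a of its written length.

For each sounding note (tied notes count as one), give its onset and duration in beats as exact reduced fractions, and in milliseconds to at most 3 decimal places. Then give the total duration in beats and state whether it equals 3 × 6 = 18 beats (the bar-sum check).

1) 0.0ms=0b +610.169ms=6/5b
2) 610.169ms=6/5b +610.169ms=6/5b
3) 1220.339ms=12/5b +610.169ms=6/5b
4) 1830.508ms=18/5b +610.169ms=6/5b
5) 2440.678ms=24/5b +610.169ms=6/5b
6) 3050.847ms=6b +305.085ms=3/5b
7) 3355.932ms=33/5b +305.085ms=3/5b
8) 3661.017ms=36/5b +305.085ms=3/5b
9) 3966.102ms=39/5b +305.085ms=3/5b
10) 4271.186ms=42/5b +305.085ms=3/5b
11) 4576.271ms=9b +381.356ms=3/4b
12) 4957.627ms=39/4b +381.356ms=3/4b
13) 5338.983ms=21/2b +381.356ms=3/4b
14) 5720.339ms=45/4b +381.356ms=3/4b
15) 6101.695ms=12b +653.753ms=9/7b
16) 6755.448ms=93/7b +217.918ms=3/7b
17) 6973.366ms=96/7b +435.835ms=6/7b
18) 7409.201ms=102/7b +435.835ms=6/7b
19) 7845.036ms=108/7b +435.835ms=6/7b
20) 8280.872ms=114/7b +435.835ms=6/7b
21) 8716.707ms=120/7b +435.835ms=6/7b
Σ=18b of 18 (118bpm 6/8) — PASS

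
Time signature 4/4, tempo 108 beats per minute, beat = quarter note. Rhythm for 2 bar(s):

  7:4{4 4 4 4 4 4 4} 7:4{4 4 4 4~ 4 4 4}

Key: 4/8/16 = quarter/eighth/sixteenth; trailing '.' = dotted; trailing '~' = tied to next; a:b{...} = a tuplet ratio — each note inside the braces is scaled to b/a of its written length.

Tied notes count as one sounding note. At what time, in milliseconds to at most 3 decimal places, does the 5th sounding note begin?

note 5 onset = 16/7b = 1269.841ms

1. 0.0ms @ 0 + 317.46ms (4/7)
2. 317.46ms @ 4/7 + 317.46ms (4/7)
3. 634.921ms @ 8/7 + 317.46ms (4/7)
4. 952.381ms @ 12/7 + 317.46ms (4/7)
5. 1269.841ms @ 16/7 + 317.46ms (4/7)
6. 1587.302ms @ 20/7 + 317.46ms (4/7)
7. 1904.762ms @ 24/7 + 317.46ms (4/7)
8. 2222.222ms @ 4 + 317.46ms (4/7)
9. 2539.683ms @ 32/7 + 317.46ms (4/7)
10. 2857.143ms @ 36/7 + 317.46ms (4/7)
11. 3174.603ms @ 40/7 + 634.921ms (8/7)
12. 3809.524ms @ 48/7 + 317.46ms (4/7)
13. 4126.984ms @ 52/7 + 317.46ms (4/7)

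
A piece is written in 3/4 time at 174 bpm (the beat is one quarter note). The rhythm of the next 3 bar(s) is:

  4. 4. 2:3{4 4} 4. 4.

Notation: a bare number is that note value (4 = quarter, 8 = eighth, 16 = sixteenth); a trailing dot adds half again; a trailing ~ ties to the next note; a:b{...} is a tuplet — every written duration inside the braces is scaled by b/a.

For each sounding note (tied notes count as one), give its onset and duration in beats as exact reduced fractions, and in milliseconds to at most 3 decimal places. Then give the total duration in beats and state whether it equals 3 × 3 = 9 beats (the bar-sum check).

1) 0.0ms=0b +517.241ms=3/2b
2) 517.241ms=3/2b +517.241ms=3/2b
3) 1034.483ms=3b +517.241ms=3/2b
4) 1551.724ms=9/2b +517.241ms=3/2b
5) 2068.966ms=6b +517.241ms=3/2b
6) 2586.207ms=15/2b +517.241ms=3/2b
Σ=9b of 9 (174bpm 3/4) — PASS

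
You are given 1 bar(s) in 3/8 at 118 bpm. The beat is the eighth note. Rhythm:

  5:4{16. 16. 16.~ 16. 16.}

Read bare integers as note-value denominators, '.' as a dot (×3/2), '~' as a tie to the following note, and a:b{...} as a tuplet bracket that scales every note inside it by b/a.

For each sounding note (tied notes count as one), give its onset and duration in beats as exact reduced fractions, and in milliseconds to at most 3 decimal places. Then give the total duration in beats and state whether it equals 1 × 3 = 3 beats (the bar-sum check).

1) 0.0ms=0b +305.085ms=3/5b
2) 305.085ms=3/5b +305.085ms=3/5b
3) 610.169ms=6/5b +610.169ms=6/5b
4) 1220.339ms=12/5b +305.085ms=3/5b
Σ=3b of 3 (118bpm 3/8) — PASS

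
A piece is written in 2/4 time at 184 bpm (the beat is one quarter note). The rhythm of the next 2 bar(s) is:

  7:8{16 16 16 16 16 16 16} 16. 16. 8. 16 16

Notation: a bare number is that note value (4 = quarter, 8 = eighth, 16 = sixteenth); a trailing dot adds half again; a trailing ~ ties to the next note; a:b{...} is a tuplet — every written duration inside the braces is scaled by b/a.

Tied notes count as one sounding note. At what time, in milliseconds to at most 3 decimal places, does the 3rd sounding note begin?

1. 0.0ms @ 0 + 93.168ms (2/7)
2. 93.168ms @ 2/7 + 93.168ms (2/7)
3. 186.335ms @ 4/7 + 93.168ms (2/7)
4. 279.503ms @ 6/7 + 93.168ms (2/7)
5. 372.671ms @ 8/7 + 93.168ms (2/7)
6. 465.839ms @ 10/7 + 93.168ms (2/7)
7. 559.006ms @ 12/7 + 93.168ms (2/7)
8. 652.174ms @ 2 + 122.283ms (3/8)
9. 774.457ms @ 19/8 + 122.283ms (3/8)
10. 896.739ms @ 11/4 + 244.565ms (3/4)
11. 1141.304ms @ 7/2 + 81.522ms (1/4)
12. 1222.826ms @ 15/4 + 81.522ms (1/4)

note 3 onset = 4/7b = 186.335ms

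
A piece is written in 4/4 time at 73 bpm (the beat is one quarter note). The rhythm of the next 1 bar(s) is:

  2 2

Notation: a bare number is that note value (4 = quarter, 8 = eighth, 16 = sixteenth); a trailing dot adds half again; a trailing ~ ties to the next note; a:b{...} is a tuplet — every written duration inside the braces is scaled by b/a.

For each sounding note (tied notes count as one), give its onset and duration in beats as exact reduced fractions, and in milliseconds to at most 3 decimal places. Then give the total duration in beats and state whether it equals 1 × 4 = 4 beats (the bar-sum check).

1) 0.0ms=0b +1643.836ms=2b
2) 1643.836ms=2b +1643.836ms=2b
Σ=4b of 4 (73bpm 4/4) — PASS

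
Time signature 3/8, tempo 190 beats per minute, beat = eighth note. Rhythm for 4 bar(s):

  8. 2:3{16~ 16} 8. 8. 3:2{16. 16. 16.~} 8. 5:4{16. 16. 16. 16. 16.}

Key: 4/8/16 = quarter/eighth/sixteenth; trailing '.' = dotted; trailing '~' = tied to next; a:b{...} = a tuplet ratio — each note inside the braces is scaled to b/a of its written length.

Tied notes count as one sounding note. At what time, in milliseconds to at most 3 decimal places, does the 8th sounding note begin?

1. 0.0ms @ 0 + 473.684ms (3/2)
2. 473.684ms @ 3/2 + 473.684ms (3/2)
3. 947.368ms @ 3 + 473.684ms (3/2)
4. 1421.053ms @ 9/2 + 473.684ms (3/2)
5. 1894.737ms @ 6 + 157.895ms (1/2)
6. 2052.632ms @ 13/2 + 157.895ms (1/2)
7. 2210.526ms @ 7 + 631.579ms (2)
8. 2842.105ms @ 9 + 189.474ms (3/5)
9. 3031.579ms @ 48/5 + 189.474ms (3/5)
10. 3221.053ms @ 51/5 + 189.474ms (3/5)
11. 3410.526ms @ 54/5 + 189.474ms (3/5)
12. 3600.0ms @ 57/5 + 189.474ms (3/5)

note 8 onset = 9b = 2842.105ms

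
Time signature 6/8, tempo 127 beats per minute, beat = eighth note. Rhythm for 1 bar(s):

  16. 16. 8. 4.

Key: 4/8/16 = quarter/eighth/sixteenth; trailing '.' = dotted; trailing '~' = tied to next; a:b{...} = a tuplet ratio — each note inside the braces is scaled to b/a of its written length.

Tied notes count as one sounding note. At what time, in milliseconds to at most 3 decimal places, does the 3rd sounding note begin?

note 3 onset = 3/2b = 708.661ms

1. 0.0ms @ 0 + 354.331ms (3/4)
2. 354.331ms @ 3/4 + 354.331ms (3/4)
3. 708.661ms @ 3/2 + 708.661ms (3/2)
4. 1417.323ms @ 3 + 1417.323ms (3)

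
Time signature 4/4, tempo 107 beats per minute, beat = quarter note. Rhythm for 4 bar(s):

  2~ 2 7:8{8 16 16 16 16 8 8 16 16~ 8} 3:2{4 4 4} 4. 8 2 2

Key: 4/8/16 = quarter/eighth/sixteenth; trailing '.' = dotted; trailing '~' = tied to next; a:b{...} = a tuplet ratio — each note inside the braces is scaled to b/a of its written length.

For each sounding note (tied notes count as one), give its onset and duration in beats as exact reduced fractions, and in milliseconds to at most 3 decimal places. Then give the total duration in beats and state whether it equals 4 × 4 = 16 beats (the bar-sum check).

1) 0.0ms=0b +2242.991ms=4b
2) 2242.991ms=4b +320.427ms=4/7b
3) 2563.418ms=32/7b +160.214ms=2/7b
4) 2723.632ms=34/7b +160.214ms=2/7b
5) 2883.845ms=36/7b +160.214ms=2/7b
6) 3044.059ms=38/7b +160.214ms=2/7b
7) 3204.272ms=40/7b +320.427ms=4/7b
8) 3524.7ms=44/7b +320.427ms=4/7b
9) 3845.127ms=48/7b +160.214ms=2/7b
10) 4005.34ms=50/7b +480.641ms=6/7b
11) 4485.981ms=8b +373.832ms=2/3b
12) 4859.813ms=26/3b +373.832ms=2/3b
13) 5233.645ms=28/3b +373.832ms=2/3b
14) 5607.477ms=10b +841.121ms=3/2b
15) 6448.598ms=23/2b +280.374ms=1/2b
16) 6728.972ms=12b +1121.495ms=2b
17) 7850.467ms=14b +1121.495ms=2b
Σ=16b of 16 (107bpm 4/4) — PASS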